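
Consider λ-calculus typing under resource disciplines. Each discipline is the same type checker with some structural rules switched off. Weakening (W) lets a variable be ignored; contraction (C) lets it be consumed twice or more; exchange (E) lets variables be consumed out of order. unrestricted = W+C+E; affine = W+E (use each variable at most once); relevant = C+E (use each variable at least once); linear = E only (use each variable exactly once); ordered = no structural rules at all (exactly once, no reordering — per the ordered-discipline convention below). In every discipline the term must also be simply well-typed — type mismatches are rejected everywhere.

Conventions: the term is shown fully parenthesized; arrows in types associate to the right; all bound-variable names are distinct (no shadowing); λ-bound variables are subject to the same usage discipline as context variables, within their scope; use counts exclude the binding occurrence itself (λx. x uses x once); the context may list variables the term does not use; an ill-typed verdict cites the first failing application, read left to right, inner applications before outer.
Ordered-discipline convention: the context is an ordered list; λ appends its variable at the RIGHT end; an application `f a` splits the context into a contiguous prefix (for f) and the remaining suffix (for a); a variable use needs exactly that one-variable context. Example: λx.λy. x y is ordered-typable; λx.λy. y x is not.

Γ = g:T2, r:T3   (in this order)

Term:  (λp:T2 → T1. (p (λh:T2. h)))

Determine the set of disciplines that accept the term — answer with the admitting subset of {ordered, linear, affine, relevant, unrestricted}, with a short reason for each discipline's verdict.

admitting disciplines: none
counts: g=0; r=0; p [bound]=1; h [bound]=1
use order (left to right): p, h
typing: ill-typed: an application expects T2 but receives T2 → T2
ordered ✗ (a type mismatch blocks all five)
linear ✗ (the type mismatch rejects it)
affine ✗ (not simply typable)
relevant ✗ (fails simple typing)
unrestricted ✗ (a type mismatch blocks all five)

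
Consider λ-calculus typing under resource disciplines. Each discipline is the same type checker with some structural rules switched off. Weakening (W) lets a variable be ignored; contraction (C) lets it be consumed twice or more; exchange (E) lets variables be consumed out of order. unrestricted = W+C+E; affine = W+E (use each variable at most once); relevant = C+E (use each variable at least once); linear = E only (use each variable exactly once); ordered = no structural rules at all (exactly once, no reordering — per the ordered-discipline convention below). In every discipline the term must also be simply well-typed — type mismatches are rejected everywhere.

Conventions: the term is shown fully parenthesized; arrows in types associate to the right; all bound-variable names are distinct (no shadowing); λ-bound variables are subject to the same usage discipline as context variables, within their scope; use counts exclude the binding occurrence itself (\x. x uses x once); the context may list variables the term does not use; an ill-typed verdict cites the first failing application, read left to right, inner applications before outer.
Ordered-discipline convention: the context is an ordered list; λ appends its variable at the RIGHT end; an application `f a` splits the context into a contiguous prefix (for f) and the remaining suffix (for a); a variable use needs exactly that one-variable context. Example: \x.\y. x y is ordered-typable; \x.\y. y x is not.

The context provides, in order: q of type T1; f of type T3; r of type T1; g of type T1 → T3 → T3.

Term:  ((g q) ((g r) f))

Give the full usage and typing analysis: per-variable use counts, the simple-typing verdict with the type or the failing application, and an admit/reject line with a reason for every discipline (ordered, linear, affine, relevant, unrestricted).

use counts: q=1, f=1, r=1, g=2
uses in reading order: g, q, g, r, f
typing: the term checks, with type T3
ordered ✗ (g ×2 used more than once (contraction))
linear ✗ (g ×2 used more than once (contraction))
affine ✗ (g ×2 used more than once (contraction))
relevant ✓ (every one of q, f, r, g appears)
unrestricted ✓ (typability at T3 is all that's needed)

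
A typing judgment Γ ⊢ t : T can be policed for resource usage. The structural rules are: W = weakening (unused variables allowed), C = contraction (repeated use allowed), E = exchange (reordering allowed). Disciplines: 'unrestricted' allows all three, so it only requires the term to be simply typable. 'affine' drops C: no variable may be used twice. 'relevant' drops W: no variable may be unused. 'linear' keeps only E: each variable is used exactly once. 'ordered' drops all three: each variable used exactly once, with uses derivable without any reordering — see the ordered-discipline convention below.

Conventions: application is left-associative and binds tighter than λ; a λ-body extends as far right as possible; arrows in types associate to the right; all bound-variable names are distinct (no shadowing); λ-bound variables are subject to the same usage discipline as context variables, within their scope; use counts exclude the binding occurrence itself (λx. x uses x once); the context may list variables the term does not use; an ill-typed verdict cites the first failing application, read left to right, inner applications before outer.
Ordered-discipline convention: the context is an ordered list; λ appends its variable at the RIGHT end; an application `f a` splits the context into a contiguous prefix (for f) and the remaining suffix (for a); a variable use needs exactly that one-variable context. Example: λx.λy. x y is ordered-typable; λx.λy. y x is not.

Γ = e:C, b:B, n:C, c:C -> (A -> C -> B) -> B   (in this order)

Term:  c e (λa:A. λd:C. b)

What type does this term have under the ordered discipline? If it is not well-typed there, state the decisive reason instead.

not well-typed under ordered — n, a, d left unused
variable uses: e=1; b=1; n=0; c=1; a (λ-bound)=0; d (λ-bound)=0
uses in reading order: c, e, b
typing: well-typed — term : B
all disciplines: ordered ✗; linear ✗; affine ✓; relevant ✗; unrestricted ✓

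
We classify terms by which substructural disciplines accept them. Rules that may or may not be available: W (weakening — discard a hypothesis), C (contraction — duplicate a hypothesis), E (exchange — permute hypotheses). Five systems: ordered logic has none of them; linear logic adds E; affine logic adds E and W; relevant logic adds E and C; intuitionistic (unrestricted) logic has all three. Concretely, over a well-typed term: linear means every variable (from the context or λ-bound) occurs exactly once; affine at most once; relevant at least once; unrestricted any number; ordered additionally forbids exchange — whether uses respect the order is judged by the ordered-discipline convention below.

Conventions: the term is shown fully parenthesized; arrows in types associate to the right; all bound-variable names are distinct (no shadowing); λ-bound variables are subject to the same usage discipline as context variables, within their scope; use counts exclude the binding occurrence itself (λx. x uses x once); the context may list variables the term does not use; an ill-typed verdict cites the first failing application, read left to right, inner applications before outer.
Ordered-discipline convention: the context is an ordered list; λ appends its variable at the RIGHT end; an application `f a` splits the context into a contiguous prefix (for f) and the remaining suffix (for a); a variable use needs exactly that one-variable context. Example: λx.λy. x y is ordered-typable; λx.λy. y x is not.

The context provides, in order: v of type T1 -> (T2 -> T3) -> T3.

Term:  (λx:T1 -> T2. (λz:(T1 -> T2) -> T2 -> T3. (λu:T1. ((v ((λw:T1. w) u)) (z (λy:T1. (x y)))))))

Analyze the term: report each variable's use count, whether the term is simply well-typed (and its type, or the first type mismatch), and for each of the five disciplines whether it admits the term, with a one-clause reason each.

usage: v: 1×, x [bound]: 1×, z [bound]: 1×, u [bound]: 1×, w [bound]: 1×, y [bound]: 1×
use order (left to right): v, w, u, z, x, y
typing: ✓ — (T1 -> T2) -> ((T1 -> T2) -> T2 -> T3) -> T1 -> T3
ordered: ✗ — use order v, w, u, z, x, y needs exchange
linear: ✓ — each of v, x, z, u, w, y used exactly once
affine: ✓ — at most one use each (v, x, z, u, w, y)
relevant: ✓ — v, x, z, u, w, y: all used, weakening unneeded
unrestricted: ✓ — typability at (T1 -> T2) -> ((T1 -> T2) -> T2 -> T3) -> T1 -> T3 is all that's needed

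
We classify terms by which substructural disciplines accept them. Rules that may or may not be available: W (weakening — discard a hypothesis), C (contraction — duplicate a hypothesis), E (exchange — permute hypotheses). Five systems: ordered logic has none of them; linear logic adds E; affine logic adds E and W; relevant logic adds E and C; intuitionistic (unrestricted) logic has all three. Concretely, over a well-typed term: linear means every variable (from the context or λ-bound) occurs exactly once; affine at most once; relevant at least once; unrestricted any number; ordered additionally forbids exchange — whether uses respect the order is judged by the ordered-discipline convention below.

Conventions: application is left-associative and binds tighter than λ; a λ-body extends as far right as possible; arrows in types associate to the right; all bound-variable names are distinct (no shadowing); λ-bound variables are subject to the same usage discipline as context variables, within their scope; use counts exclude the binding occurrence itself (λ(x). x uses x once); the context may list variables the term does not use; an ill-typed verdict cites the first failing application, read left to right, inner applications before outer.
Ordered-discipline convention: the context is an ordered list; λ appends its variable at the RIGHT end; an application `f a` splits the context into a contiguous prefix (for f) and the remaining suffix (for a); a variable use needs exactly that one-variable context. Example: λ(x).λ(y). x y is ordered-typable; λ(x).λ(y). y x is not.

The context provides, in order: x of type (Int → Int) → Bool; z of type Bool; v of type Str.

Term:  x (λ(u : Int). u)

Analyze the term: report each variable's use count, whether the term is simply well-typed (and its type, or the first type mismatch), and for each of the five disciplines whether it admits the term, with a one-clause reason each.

counts: x: 1; z: 0; v: 0; u (bound): 1
left-to-right use order: x, u
typing: well-typed at Bool
ordered: ✗, z, v left unused
linear: ✗, z, v left unused
affine: ✓, x, z, v, u: no repeats, contraction unneeded
relevant: ✗, z, v left unused
unrestricted: ✓, type-checks (Bool) and nothing is barred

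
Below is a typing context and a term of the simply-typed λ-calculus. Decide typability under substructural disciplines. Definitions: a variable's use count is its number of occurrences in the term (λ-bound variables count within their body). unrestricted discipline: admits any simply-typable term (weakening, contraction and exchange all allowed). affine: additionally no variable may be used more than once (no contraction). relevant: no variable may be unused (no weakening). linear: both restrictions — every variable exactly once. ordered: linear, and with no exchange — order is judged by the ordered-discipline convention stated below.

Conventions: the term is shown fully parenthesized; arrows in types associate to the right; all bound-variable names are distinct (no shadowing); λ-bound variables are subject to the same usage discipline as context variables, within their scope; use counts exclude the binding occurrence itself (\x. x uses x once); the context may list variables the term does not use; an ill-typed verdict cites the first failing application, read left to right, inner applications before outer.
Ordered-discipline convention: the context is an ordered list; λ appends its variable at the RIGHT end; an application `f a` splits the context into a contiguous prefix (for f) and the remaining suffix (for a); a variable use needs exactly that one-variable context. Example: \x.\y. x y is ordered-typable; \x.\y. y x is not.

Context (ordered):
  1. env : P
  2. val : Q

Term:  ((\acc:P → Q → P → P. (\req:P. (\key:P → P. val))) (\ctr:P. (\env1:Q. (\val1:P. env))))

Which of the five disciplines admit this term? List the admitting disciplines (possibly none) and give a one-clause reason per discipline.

admitting disciplines: affine, unrestricted
use counts: env=1, val=1, acc (λ-bound)=0, req (λ-bound)=0, key (λ-bound)=0, ctr (λ-bound)=0, env1 (λ-bound)=0, val1 (λ-bound)=0
uses in reading order: val, env
typing: well-typed — term : P → (P → P) → Q
ordered: ✗ — needs weakening: acc, req, key, ctr, env1, val1 unused
linear: ✗ — needs weakening: acc, req, key, ctr, env1, val1 unused
affine: ✓ — env, val, acc, req, key, ctr, env1, val1: no repeats, contraction unneeded
relevant: ✗ — needs weakening: acc, req, key, ctr, env1, val1 unused
unrestricted: ✓ — well-typed at P → (P → P) → Q; no restrictions here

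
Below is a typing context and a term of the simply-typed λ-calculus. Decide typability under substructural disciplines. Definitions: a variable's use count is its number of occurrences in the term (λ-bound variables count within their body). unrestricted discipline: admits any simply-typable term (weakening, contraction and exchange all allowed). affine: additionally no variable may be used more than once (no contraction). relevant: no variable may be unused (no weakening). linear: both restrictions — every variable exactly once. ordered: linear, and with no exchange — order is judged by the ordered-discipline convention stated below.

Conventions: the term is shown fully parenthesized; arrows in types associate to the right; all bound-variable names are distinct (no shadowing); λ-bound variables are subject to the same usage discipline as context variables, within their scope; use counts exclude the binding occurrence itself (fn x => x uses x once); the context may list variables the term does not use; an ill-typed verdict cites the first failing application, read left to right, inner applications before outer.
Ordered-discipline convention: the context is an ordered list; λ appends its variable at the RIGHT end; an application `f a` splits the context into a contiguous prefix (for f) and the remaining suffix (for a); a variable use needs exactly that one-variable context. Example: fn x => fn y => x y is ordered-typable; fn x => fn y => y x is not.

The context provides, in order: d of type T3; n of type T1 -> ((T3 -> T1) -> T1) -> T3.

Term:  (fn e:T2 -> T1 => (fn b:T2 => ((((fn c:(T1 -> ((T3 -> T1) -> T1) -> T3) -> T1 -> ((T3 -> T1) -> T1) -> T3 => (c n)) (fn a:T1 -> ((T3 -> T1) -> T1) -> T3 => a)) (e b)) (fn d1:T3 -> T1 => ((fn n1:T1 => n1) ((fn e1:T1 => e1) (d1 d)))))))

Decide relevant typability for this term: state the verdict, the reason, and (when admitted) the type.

yes — every one of d, n, e, b, c, a, d1, n1, e1 appears; term : (T2 -> T1) -> T2 -> T3
use counts: d ×1, n ×1, e (λ-bound) ×1, b (λ-bound) ×1, c (λ-bound) ×1, a (λ-bound) ×1, d1 (λ-bound) ×1, n1 (λ-bound) ×1, e1 (λ-bound) ×1
uses in reading order: c, n, a, e, b, n1, e1, d1, d
typing: ✓ — (T2 -> T1) -> T2 -> T3
summary: ordered ✗ · linear ✓ · affine ✓ · relevant ✓ · unrestricted ✓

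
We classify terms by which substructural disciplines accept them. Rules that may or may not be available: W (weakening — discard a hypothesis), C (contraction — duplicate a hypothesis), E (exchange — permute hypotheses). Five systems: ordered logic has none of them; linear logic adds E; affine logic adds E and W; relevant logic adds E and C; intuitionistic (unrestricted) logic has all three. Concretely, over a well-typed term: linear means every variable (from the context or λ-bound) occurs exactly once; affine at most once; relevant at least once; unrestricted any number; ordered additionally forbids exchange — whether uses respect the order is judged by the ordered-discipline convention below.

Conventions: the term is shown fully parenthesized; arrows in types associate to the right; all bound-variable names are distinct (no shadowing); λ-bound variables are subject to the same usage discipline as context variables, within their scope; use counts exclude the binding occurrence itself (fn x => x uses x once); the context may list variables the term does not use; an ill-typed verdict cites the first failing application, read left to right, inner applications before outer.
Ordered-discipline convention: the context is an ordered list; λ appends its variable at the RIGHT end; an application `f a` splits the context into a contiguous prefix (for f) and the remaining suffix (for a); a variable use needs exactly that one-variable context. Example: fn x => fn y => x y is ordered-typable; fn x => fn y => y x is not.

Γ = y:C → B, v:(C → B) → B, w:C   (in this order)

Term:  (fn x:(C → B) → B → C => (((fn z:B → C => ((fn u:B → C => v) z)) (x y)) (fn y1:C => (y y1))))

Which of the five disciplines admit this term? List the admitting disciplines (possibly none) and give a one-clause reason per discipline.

admitted in: unrestricted
variable uses: y ×2, v ×1, w ×0, x [bound] ×1, z [bound] ×1, u [bound] ×0, y1 [bound] ×1
use order (left to right): v, z, x, y, y, y1
typing: ✓ — ((C → B) → B → C) → B
ordered: ✗, repeated use of y ×2; unused: w, u — weakening required
linear: ✗, repeated use of y ×2; unused: w, u — weakening required
affine: ✗, repeated use of y ×2
relevant: ✗, unused: w, u — weakening required
unrestricted: ✓, type-checks (((C → B) → B → C) → B) and nothing is barred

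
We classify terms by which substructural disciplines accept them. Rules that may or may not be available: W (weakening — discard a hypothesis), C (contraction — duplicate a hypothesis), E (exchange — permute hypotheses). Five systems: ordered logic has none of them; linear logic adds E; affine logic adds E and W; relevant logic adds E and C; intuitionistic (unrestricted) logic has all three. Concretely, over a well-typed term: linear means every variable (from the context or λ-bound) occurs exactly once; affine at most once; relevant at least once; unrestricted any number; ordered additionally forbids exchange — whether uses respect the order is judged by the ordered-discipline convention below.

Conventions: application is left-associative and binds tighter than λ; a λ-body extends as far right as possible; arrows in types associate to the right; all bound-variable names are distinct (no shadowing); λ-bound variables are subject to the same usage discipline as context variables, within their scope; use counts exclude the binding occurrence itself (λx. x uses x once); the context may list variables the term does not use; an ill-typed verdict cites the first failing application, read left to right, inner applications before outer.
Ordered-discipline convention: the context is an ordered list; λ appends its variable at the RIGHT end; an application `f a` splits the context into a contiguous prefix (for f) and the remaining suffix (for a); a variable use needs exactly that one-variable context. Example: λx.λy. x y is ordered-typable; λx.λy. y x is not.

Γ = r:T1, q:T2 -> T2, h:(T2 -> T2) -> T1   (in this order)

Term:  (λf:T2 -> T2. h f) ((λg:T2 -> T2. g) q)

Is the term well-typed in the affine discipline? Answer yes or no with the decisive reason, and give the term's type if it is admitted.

yes — no duplicate uses among r, q, h, f, g; term : T1
variable uses: r=0, q=1, h=1, f [bound]=1, g [bound]=1
left-to-right use order: h, f, g, q
typing: well-typed at T1
all disciplines: ordered ✗ | linear ✗ | affine ✓ | relevant ✗ | unrestricted ✓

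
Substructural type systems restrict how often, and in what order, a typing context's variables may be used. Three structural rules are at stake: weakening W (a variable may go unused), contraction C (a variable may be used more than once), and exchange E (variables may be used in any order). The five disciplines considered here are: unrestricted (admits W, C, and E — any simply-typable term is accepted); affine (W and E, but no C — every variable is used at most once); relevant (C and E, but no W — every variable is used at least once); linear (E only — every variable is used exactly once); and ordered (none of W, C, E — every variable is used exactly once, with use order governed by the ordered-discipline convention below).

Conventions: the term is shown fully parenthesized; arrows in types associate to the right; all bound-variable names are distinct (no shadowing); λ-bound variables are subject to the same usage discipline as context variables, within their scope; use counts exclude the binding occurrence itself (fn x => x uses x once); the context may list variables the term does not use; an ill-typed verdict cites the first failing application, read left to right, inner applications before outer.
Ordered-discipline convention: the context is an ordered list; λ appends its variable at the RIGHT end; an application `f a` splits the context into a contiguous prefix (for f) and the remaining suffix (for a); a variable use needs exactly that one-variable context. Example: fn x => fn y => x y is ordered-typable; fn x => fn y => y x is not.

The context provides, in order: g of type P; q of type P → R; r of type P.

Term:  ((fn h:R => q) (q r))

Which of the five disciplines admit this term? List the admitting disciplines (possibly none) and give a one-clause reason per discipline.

admitted by: unrestricted
counts: g: 0×; q: 2×; r: 1×; h [bound]: 0×
use order (left to right): q, q, r
typing: the term checks, with type P → R
ordered: ✗, repeated use of q ×2; needs weakening: g, h unused
linear: ✗, repeated use of q ×2; needs weakening: g, h unused
affine: ✗, repeated use of q ×2
relevant: ✗, needs weakening: g, h unused
unrestricted: ✓, type-checks (P → R) and nothing is barred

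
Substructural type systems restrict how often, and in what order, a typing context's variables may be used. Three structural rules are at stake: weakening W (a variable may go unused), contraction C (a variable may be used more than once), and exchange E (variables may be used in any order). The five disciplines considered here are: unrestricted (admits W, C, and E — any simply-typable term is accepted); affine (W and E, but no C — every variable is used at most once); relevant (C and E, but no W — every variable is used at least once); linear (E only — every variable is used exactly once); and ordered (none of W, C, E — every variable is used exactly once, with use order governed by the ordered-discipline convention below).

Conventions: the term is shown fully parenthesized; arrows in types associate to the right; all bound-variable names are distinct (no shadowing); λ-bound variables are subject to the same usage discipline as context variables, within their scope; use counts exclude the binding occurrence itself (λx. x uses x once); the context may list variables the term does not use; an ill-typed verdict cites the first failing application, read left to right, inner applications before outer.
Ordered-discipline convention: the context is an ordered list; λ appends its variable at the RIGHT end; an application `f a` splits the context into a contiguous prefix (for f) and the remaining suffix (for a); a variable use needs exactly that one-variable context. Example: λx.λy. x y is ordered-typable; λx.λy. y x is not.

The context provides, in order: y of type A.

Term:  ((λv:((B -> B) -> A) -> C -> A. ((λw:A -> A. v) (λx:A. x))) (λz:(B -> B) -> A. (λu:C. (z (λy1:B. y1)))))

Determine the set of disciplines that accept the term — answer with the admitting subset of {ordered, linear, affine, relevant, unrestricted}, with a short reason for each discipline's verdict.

accepted by: affine, unrestricted
usage: y: 0×, v [bound]: 1×, w [bound]: 0×, x [bound]: 1×, z [bound]: 1×, u [bound]: 0×, y1 [bound]: 1×
uses in reading order: v, x, z, y1
typing: well-typed — term : ((B -> B) -> A) -> C -> A
ordered: ✗ — y, w, u never used (weakening)
linear: ✗ — y, w, u never used (weakening)
affine: ✓ — none of y, v, w, x, z, u, y1 used more than once
relevant: ✗ — y, w, u never used (weakening)
unrestricted: ✓ — type-checks (((B -> B) -> A) -> C -> A) and nothing is barred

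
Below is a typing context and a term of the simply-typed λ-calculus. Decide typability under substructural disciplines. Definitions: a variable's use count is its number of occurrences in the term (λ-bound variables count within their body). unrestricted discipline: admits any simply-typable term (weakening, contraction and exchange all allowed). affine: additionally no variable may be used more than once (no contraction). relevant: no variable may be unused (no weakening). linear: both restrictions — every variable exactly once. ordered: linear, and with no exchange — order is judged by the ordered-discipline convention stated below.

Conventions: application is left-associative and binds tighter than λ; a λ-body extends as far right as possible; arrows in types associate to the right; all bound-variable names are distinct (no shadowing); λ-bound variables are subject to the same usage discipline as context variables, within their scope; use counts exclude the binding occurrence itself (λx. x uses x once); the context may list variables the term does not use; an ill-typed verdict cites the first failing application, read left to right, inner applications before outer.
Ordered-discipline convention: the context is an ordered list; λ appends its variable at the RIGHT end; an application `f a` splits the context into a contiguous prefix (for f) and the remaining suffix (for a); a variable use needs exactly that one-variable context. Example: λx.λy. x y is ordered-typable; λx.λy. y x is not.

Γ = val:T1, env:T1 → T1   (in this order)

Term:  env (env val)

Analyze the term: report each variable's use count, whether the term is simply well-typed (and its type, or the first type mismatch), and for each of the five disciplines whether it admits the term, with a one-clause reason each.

usage: val: 1×; env: 2×
order of uses: env, env, val
typing: ✓ — T1
ordered ✗ (repeated use of env ×2)
linear ✗ (repeated use of env ×2)
affine ✗ (repeated use of env ×2)
relevant ✓ (at least one use each (val, env))
unrestricted ✓ (typability at T1 is all that's needed)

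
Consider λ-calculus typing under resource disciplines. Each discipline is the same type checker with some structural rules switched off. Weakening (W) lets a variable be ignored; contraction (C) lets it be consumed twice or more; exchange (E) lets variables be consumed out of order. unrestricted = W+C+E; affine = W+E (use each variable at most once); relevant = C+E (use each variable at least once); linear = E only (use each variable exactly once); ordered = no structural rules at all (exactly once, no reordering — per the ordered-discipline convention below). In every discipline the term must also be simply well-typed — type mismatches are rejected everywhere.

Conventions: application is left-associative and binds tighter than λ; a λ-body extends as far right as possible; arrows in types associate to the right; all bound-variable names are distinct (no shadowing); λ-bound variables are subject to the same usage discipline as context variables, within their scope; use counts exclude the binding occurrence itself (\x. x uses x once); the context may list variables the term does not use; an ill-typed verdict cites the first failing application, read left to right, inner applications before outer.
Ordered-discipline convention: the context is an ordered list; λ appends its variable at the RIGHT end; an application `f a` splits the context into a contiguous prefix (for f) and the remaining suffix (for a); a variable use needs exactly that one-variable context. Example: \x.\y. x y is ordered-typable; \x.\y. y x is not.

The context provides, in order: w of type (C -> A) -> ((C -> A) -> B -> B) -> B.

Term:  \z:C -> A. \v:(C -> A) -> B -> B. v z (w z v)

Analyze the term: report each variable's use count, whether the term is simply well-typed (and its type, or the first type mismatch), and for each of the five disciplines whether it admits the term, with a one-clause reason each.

usage: w=1; z (λ-bound)=2; v (λ-bound)=2
use order (left to right): v, z, w, z, v
typing: ✓ — (C -> A) -> ((C -> A) -> B -> B) -> B
ordered: ✗ — z ×2, v ×2 used more than once (contraction)
linear: ✗ — z ×2, v ×2 used more than once (contraction)
affine: ✗ — z ×2, v ×2 used more than once (contraction)
relevant: ✓ — at least one use each (w, z, v)
unrestricted: ✓ — type-checks ((C -> A) -> ((C -> A) -> B -> B) -> B) and nothing is barred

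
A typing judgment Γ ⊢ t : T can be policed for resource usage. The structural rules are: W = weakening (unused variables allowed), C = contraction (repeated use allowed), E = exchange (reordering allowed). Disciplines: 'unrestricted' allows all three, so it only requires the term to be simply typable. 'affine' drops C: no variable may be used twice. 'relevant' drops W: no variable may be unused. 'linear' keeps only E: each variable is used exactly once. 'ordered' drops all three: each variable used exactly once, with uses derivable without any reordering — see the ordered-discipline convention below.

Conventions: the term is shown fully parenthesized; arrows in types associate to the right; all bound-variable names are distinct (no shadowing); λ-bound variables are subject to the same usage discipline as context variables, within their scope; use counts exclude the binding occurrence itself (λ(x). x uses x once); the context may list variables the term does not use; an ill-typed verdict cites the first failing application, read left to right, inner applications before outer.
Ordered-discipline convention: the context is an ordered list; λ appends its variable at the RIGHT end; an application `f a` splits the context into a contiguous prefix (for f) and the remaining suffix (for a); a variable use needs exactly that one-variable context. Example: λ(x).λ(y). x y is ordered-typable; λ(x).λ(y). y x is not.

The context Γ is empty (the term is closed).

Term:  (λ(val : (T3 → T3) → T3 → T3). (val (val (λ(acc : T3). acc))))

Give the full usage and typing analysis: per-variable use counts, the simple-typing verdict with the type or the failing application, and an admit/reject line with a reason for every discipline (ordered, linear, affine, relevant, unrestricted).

counts: val (bound) ×2, acc (bound) ×1
uses in reading order: val, val, acc
typing: well-typed at ((T3 → T3) → T3 → T3) → T3 → T3
ordered ✗ (needs contraction — val ×2)
linear ✗ (needs contraction — val ×2)
affine ✗ (needs contraction — val ×2)
relevant ✓ (none of val, acc goes unused)
unrestricted ✓ (simply typable at ((T3 → T3) → T3 → T3) → T3 → T3; W, C, E all held)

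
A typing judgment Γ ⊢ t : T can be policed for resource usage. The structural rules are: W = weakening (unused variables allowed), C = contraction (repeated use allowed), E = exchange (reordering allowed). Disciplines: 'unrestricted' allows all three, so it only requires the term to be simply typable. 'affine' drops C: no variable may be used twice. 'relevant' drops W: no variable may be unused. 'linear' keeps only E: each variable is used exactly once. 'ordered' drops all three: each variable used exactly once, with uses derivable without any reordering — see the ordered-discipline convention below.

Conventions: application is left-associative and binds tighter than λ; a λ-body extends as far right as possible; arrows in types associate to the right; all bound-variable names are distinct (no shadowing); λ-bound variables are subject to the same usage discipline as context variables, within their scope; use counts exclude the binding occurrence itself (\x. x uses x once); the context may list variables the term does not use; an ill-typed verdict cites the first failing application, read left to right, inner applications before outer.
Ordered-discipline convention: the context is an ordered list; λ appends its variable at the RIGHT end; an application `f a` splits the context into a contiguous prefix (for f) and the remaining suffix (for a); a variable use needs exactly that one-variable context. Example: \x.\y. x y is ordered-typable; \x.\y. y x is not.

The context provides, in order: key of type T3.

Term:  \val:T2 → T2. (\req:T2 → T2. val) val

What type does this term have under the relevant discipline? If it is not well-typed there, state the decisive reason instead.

not well-typed under relevant — key, req never used (weakening)
variable uses: key=0, val [bound]=2, req [bound]=0
order of uses: val, val
typing: well-typed at (T2 → T2) → T2 → T2
summary: ordered ✗ · linear ✗ · affine ✗ · relevant ✗ · unrestricted ✓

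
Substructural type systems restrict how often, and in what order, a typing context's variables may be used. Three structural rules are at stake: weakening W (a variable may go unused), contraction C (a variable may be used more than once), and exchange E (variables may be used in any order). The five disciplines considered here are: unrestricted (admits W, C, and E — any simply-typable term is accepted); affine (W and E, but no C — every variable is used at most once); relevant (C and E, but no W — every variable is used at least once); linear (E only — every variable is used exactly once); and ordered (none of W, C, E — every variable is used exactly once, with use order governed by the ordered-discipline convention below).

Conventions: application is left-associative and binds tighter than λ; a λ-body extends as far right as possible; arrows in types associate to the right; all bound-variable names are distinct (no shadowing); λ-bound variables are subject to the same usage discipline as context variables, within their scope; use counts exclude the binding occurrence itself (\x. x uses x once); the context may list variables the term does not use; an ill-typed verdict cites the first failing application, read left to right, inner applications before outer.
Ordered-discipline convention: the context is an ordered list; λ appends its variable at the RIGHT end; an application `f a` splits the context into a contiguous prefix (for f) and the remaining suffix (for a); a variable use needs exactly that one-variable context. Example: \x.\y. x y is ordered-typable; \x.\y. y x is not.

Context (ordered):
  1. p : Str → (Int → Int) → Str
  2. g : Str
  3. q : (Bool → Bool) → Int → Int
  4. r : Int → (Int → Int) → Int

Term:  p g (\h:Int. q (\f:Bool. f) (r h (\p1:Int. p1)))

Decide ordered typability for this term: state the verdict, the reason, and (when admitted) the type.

yes — p, g, q, r, h, f, p1 once each; derivable with no W/C/E; term : Str
use counts: p ×1; g ×1; q ×1; r ×1; h (λ-bound) ×1; f (λ-bound) ×1; p1 (λ-bound) ×1
left-to-right use order: p, g, q, f, r, h, p1
typing: ✓ — Str
all disciplines: ordered ✓; linear ✓; affine ✓; relevant ✓; unrestricted ✓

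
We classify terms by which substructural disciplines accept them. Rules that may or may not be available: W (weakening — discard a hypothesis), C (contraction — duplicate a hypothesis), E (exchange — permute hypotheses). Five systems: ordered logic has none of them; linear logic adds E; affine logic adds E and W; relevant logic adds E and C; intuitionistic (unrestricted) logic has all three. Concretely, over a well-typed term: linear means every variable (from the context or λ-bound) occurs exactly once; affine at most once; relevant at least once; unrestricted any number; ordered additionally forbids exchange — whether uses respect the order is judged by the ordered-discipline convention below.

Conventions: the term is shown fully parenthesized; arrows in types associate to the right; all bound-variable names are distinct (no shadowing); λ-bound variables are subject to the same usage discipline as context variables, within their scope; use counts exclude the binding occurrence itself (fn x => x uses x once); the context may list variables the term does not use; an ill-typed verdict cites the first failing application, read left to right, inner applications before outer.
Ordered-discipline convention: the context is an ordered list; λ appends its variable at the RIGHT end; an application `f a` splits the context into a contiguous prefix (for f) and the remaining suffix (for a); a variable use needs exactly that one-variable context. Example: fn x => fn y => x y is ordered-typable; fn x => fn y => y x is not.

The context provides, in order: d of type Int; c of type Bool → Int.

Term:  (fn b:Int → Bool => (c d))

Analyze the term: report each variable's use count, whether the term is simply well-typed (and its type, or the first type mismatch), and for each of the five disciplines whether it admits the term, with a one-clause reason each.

usage: d ×1, c ×1, b [bound] ×0
use order (left to right): c, d
typing: ill-typed: a function awaiting Bool gets Int
ordered: ✗ — fails simple typing
linear: ✗ — a type mismatch blocks all five
affine: ✗ — the type mismatch rejects it
relevant: ✗ — not simply typable
unrestricted: ✗ — fails simple typing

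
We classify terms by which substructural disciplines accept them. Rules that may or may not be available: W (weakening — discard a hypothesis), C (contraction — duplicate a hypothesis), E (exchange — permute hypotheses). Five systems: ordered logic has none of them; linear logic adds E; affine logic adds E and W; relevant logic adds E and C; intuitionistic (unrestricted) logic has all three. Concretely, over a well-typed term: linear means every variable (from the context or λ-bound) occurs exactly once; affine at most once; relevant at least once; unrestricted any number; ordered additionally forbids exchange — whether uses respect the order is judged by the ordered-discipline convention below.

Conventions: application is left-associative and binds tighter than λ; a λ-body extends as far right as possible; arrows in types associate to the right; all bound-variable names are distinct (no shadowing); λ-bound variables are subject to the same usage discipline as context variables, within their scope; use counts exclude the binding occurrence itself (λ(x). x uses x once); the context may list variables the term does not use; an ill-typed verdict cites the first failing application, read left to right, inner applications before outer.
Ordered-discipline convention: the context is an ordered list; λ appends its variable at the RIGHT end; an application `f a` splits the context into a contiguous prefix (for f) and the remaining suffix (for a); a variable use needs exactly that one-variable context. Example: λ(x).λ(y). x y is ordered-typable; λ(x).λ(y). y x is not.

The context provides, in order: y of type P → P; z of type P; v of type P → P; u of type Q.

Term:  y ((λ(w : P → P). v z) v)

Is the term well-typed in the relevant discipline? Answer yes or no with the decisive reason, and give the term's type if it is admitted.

no — needs weakening: u, w unused
usage: y=1; z=1; v=2; u=0; w (bound)=0
left-to-right use order: y, v, z, v
typing: well-typed — term : P
all disciplines: ordered ✗ · linear ✗ · affine ✗ · relevant ✗ · unrestricted ✓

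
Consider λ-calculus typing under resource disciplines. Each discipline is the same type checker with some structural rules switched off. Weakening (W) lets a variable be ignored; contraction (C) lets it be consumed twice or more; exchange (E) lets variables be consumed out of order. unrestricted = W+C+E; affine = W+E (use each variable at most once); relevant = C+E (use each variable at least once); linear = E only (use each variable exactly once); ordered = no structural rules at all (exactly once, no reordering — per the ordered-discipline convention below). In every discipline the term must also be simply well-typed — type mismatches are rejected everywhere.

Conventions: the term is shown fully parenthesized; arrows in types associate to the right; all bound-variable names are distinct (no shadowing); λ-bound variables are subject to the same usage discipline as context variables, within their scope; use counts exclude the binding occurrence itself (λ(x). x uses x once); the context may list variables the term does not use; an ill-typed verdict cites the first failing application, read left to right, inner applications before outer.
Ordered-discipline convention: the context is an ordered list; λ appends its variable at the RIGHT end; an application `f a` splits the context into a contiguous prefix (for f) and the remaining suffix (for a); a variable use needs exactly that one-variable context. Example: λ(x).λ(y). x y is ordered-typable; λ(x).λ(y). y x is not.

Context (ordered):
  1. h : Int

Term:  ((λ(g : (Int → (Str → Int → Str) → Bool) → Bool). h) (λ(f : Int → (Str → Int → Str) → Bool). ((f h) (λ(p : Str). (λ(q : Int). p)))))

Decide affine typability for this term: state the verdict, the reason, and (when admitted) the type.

no — repeated use of h ×2
usage: h ×2, g (λ-bound) ×0, f (λ-bound) ×1, p (λ-bound) ×1, q (λ-bound) ×0
left-to-right use order: h, f, h, p
typing: well-typed — term : Int
across the five disciplines: ordered ✗ · linear ✗ · affine ✗ · relevant ✗ · unrestricted ✓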